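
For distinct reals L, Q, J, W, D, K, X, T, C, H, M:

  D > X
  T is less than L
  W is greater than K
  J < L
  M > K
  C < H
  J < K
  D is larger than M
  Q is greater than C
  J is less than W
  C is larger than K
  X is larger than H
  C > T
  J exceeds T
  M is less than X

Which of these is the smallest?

Chaining upward from T: directly above it, J, C, L; then K, W, H, Q; then M, X; then D.
That covers every other element, and nothing is given below T, so T is the smallest.

T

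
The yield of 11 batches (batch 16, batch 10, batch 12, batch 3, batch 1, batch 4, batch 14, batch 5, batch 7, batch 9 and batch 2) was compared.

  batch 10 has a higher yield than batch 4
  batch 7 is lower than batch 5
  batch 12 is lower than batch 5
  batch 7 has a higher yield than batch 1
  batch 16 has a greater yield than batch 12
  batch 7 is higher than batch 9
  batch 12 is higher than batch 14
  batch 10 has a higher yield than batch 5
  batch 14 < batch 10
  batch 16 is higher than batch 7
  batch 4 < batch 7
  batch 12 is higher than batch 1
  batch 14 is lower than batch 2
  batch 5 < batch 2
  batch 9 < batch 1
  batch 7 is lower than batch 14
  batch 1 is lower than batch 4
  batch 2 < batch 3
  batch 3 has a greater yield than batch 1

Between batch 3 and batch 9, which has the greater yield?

batch 3

Following the relations from batch 9: batch 9 < batch 1 < batch 4 < batch 7 < batch 14 < batch 12 < batch 5 < batch 2 < batch 3.
So batch 9 < batch 3; batch 3 is the higher of the two.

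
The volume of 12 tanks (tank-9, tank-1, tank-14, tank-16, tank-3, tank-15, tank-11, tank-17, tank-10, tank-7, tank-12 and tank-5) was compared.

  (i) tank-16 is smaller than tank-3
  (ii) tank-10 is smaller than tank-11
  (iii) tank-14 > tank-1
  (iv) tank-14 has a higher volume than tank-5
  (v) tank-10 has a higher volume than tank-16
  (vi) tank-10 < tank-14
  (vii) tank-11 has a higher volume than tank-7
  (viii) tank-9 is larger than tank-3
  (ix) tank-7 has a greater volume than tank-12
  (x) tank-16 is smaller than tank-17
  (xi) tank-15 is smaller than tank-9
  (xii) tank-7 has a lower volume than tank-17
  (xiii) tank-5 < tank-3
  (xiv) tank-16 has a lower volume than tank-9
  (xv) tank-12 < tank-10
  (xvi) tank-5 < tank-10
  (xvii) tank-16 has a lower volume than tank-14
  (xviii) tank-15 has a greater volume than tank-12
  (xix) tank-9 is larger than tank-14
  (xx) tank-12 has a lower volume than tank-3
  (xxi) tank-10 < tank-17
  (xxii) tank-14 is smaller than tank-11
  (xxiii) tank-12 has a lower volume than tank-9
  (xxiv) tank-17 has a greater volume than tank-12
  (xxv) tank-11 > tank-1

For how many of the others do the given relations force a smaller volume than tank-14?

5

The elements the relations force below tank-14 are tank-16, tank-1, tank-12, tank-5, tank-10 — no chain reaches any other.
That is 5.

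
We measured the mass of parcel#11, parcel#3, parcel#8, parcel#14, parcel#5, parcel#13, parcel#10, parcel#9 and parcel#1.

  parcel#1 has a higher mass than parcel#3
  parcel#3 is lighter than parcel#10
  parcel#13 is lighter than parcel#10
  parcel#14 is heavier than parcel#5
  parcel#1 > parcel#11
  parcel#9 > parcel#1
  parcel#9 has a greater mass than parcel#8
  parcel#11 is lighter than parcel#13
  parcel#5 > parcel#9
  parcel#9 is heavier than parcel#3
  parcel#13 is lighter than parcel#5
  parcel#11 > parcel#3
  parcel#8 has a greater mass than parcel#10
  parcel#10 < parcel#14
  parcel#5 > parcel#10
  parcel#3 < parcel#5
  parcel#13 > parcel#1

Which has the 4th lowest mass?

parcel#13

Chaining the given pairs: parcel#3 < parcel#11 < parcel#1 < parcel#13 < parcel#10 < parcel#8 < parcel#9 < parcel#5 < parcel#14.
Counting 4 from the smallest end gives parcel#13.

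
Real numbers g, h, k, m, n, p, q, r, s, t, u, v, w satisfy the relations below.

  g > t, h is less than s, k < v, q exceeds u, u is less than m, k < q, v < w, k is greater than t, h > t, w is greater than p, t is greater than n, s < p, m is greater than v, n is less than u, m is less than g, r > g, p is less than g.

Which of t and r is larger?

r

t < k and k < v give t < v.
With v < m: t < k < v < m.
Then m < g extends the chain to g.
With g < r: t < k < v < m < g < r.
So t < r; r is the larger of the two.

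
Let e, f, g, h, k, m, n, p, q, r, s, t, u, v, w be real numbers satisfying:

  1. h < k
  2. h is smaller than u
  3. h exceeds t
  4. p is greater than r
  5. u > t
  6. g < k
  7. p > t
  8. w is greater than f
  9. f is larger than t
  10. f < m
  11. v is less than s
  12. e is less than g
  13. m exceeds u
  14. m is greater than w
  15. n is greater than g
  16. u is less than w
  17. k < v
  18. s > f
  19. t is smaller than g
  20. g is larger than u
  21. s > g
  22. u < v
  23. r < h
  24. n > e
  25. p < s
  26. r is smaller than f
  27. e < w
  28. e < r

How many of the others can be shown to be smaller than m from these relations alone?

From m the given relations immediately reach u, f, w.
From those, e, r, t, h — 7 in total.
No other element is forced below m by the given relations, so the count is 7.

7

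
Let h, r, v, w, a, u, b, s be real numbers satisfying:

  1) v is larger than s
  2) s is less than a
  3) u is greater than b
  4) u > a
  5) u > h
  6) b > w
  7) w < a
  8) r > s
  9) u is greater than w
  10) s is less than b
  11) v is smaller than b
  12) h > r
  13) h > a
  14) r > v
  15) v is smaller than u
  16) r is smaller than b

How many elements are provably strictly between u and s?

Chaining upward from s reaches: v, a, r, b, h.
Chaining downward from u reaches: w, v, a, r, b, h.
Strictly between s and u are those in both lists: v, a, r, b, h — 5 elements.

5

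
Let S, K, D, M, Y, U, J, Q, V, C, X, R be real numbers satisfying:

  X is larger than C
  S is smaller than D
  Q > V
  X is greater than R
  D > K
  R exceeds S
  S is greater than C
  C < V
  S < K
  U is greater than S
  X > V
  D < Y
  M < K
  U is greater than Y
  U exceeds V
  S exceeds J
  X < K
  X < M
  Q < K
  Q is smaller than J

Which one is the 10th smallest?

Piecing the relations together gives one ordering: C < V < Q < J < S < R < X < M < K < D < Y < U.
Counting 10 from the smallest end gives D.

D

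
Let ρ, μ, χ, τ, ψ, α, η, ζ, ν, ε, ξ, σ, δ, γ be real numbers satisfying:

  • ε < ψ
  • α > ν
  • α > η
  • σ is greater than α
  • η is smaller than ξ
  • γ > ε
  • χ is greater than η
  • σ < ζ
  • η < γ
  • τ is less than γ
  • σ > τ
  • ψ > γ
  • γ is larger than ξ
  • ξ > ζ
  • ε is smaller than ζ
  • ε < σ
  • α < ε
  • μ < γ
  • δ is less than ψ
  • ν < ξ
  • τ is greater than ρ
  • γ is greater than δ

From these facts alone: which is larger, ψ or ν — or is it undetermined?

The relevant relations are ν < α; α < ε; ε < σ; σ < ζ; ζ < ξ; ξ < γ; γ < ψ.
Chaining these gives ν < α < ε < σ < ζ < ξ < γ < ψ.
So ψ is larger.

ψ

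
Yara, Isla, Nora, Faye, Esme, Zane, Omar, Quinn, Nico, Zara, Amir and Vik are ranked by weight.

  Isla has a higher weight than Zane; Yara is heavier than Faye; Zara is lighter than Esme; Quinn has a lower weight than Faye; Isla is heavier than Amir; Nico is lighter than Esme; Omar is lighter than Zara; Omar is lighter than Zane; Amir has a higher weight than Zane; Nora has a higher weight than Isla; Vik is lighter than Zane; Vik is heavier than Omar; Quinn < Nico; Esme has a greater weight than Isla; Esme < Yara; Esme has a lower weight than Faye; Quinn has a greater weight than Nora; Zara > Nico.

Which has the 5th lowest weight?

Isla

The consecutive relations fix a unique order: Omar < Vik < Zane < Amir < Isla < Nora < Quinn < Nico < Zara < Esme < Faye < Yara.
Counting 5 from the smallest end gives Isla.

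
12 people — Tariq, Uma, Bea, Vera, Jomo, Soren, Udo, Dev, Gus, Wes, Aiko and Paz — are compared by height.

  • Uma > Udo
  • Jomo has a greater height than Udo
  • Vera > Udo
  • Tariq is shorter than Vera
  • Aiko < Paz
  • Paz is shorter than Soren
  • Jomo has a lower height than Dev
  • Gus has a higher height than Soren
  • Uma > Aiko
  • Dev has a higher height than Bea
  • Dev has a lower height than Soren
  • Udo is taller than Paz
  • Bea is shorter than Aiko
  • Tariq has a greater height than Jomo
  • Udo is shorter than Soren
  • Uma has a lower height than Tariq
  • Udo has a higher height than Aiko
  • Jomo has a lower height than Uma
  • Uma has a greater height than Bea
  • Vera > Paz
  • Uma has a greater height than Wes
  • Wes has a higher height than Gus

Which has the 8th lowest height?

Gus

Chaining the given pairs: Bea < Aiko < Paz < Udo < Jomo < Dev < Soren < Gus < Wes < Uma < Tariq < Vera.
Counting 8 from the smallest end gives Gus.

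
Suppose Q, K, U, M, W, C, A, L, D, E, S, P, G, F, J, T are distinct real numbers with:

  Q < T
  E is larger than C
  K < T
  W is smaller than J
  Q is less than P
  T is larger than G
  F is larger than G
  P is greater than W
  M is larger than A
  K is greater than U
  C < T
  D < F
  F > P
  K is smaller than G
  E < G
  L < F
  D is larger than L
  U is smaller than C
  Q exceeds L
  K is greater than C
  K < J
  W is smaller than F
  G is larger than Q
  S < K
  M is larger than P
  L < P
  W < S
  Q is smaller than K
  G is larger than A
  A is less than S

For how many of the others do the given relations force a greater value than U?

7

The elements the relations force above U are C, E, K, G, J, T, F — no chain reaches any other.
That is 7.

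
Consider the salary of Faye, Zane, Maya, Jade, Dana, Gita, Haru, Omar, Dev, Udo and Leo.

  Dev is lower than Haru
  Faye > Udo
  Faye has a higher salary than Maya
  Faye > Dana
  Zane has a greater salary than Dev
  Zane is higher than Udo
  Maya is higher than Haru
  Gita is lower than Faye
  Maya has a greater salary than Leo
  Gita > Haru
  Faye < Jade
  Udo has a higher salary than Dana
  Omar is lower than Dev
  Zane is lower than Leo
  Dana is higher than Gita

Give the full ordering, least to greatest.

Each adjacent pair is fixed by a given relation: Omar < Dev; Dev < Haru; Haru < Gita; Gita < Dana; Dana < Udo; Udo < Zane; Zane < Leo; Leo < Maya; Maya < Faye; Faye < Jade. Chaining them end to end gives the full order.

Omar < Dev < Haru < Gita < Dana < Udo < Zane < Leo < Maya < Faye < Jade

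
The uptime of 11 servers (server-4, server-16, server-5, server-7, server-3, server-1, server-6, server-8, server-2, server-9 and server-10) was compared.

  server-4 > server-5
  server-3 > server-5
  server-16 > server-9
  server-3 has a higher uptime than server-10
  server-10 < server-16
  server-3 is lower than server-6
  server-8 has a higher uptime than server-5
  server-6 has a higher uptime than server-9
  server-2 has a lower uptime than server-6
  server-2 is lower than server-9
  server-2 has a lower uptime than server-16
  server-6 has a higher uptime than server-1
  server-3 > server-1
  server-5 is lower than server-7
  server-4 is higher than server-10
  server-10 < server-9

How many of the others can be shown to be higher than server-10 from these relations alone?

5

The elements the relations force above server-10 are server-3, server-4, server-9, server-6, server-16 — no chain reaches any other.
That is 5.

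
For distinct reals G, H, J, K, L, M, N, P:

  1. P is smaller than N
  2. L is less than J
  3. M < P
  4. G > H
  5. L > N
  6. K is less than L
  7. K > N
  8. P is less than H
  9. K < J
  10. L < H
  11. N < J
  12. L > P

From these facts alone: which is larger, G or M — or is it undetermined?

G

M < P and P < N give M < N.
With N < K: M < P < N < K.
With K < L: M < P < N < K < L.
Then L < H extends the chain to H.
With H < G: M < P < N < K < L < H < G.
So G is larger.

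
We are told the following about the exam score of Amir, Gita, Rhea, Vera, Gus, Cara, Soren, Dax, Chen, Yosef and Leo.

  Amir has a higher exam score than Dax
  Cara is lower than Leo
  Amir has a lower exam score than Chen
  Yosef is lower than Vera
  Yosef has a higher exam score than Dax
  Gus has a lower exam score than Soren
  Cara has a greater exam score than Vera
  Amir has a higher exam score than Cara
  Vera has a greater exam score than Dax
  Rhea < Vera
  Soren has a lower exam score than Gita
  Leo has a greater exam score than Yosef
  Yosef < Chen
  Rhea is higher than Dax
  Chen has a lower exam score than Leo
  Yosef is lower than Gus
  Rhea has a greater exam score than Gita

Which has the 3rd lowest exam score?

Gus

The consecutive relations fix a unique order: Dax < Yosef < Gus < Soren < Gita < Rhea < Vera < Cara < Amir < Chen < Leo.
The 3rd smallest is Gus.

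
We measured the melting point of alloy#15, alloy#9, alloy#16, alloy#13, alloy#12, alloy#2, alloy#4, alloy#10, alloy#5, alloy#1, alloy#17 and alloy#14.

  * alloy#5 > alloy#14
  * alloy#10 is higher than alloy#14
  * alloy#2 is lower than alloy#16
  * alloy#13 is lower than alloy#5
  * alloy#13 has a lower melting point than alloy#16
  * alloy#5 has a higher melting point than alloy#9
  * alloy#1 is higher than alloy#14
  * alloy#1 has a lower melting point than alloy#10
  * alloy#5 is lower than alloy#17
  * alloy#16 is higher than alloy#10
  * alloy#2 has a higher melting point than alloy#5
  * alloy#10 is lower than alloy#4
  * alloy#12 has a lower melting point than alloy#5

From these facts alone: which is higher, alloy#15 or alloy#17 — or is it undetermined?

Following every chain through alloy#15: nothing is chained to alloy#15.
alloy#17 is not reached, and no chain runs the other way from alloy#17 to alloy#15.
So the given relations leave the order of alloy#15 and alloy#17 undetermined.

undetermined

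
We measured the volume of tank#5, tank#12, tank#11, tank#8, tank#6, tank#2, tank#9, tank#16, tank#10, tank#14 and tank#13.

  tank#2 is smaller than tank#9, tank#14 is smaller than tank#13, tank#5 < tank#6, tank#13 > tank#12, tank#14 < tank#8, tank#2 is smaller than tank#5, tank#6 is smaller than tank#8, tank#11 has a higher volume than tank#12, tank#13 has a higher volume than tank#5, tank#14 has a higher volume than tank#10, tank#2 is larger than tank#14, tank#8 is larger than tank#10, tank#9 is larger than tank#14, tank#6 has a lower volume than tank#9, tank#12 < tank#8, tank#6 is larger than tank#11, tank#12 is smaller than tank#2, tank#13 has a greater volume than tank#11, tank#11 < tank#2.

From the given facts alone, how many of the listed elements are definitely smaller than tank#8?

7

Directly below tank#8: tank#10, tank#14, tank#12, tank#6.
One step further: tank#11, tank#5 (6 so far).
One step further: tank#2 (7 so far).
No other element is forced below tank#8 by the given relations, so the count is 7.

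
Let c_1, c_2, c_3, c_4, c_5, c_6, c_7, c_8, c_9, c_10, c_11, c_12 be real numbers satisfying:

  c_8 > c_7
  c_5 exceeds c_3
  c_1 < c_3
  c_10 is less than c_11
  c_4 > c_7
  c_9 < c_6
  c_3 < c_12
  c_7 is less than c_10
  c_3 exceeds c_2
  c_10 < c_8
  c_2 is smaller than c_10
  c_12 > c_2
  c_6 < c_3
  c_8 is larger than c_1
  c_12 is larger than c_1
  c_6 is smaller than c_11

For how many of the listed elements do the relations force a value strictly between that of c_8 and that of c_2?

1

The relations place c_2 below c_8. An element lies strictly between them when it is forced above c_2 and also forced below c_8.
Above c_2: {c_10, c_11, c_3, c_12, c_5}. Below c_8: {c_1, c_7, c_10}.
Intersection: {c_10} — 1.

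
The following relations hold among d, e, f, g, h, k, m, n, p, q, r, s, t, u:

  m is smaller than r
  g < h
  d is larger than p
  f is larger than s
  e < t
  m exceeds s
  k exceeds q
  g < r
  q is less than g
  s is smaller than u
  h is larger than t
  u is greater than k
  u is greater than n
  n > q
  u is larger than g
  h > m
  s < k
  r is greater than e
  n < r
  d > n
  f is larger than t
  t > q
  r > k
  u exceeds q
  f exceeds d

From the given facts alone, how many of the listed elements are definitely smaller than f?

7

From f the given relations immediately reach s, t, d.
From those, q, e, p, n — 7 in total.
No other element is forced below f by the given relations, so the count is 7.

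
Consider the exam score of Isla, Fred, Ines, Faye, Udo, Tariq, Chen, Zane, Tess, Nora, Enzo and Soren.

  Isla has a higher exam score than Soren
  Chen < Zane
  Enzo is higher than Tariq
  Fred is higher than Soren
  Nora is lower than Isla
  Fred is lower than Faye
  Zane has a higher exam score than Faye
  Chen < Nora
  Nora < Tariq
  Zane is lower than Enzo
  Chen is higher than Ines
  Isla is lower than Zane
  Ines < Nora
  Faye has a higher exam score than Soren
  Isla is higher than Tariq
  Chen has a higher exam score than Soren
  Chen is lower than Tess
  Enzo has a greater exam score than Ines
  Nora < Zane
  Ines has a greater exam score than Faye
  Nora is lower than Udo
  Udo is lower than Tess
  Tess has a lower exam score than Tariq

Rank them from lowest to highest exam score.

Soren < Fred < Faye < Ines < Chen < Nora < Udo < Tess < Tariq < Isla < Zane < Enzo

The consecutive links are each given: Soren < Fred; Fred < Faye; Faye < Ines; Ines < Chen; Chen < Nora; Nora < Udo; Udo < Tess; Tess < Tariq; Tariq < Isla; Isla < Zane; Zane < Enzo.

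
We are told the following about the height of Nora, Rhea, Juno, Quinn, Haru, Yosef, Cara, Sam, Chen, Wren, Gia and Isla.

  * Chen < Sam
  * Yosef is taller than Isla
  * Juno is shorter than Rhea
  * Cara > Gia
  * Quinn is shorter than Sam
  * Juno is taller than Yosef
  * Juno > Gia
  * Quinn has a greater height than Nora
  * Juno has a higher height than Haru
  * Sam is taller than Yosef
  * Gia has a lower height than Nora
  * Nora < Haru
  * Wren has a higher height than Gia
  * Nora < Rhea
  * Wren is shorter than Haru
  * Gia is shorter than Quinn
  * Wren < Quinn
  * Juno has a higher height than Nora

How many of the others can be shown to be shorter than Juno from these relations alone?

Directly below Juno: Gia, Nora, Yosef, Haru.
One step further: Wren, Isla (6 so far).
Nothing else is reachable below Juno; 6 in all.

6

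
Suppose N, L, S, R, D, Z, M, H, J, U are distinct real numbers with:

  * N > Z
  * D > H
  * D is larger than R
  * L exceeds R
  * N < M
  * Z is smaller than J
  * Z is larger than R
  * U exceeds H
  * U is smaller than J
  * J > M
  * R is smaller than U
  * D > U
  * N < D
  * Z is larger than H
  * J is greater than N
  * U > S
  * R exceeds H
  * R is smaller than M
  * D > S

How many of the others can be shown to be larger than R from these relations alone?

The elements the relations force above R are Z, U, L, N, M, J, D — no chain reaches any other.
That is 7.

7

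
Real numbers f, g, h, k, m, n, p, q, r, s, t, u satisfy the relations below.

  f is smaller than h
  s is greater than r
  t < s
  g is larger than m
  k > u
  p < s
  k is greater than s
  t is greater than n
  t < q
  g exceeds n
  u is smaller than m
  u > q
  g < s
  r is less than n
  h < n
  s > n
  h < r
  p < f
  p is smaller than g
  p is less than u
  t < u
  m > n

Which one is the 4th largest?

m

The consecutive relations fix a unique order: p < f < h < r < n < t < q < u < m < g < s < k.
Counting 4 from the largest end gives m.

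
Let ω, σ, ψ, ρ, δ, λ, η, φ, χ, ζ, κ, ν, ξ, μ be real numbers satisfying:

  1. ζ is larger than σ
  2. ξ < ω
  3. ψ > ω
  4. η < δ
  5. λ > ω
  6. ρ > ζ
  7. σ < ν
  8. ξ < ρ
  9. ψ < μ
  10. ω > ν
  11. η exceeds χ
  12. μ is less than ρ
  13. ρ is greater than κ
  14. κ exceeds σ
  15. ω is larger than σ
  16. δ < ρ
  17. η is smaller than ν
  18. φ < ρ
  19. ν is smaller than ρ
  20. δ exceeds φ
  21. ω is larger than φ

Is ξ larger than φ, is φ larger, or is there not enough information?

Following every chain through ξ: above ξ we get ω, ψ, λ, μ, ρ.
φ is not reached, and no chain runs the other way from φ to ξ.
So the given relations leave the order of ξ and φ undetermined.

undetermined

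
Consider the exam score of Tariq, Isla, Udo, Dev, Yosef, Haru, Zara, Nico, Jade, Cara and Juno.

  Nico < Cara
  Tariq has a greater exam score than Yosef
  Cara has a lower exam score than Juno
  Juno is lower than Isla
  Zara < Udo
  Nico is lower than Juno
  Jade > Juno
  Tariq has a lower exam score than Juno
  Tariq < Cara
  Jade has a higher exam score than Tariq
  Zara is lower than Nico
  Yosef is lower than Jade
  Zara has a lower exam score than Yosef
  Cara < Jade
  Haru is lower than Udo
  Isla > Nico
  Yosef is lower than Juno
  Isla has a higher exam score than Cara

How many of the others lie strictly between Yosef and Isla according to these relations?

3

The relations place Yosef below Isla. An element lies strictly between them when it is forced above Yosef and also forced below Isla.
Above Yosef: {Tariq, Cara, Juno, Jade}. Below Isla: {Zara, Tariq, Nico, Cara, Juno}.
Intersection: {Tariq, Cara, Juno} — 3.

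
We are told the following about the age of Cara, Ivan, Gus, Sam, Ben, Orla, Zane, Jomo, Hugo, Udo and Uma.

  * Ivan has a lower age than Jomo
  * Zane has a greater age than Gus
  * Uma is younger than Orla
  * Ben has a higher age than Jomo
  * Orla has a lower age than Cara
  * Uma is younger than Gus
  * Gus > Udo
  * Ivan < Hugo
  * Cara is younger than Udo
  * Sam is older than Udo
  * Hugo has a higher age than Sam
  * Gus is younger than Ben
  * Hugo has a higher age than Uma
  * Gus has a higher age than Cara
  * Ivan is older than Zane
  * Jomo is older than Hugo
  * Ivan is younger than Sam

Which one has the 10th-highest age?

Orla

Piecing the relations together gives one ordering: Uma < Orla < Cara < Udo < Gus < Zane < Ivan < Sam < Hugo < Jomo < Ben.
Counting 10 from the largest end gives Orla.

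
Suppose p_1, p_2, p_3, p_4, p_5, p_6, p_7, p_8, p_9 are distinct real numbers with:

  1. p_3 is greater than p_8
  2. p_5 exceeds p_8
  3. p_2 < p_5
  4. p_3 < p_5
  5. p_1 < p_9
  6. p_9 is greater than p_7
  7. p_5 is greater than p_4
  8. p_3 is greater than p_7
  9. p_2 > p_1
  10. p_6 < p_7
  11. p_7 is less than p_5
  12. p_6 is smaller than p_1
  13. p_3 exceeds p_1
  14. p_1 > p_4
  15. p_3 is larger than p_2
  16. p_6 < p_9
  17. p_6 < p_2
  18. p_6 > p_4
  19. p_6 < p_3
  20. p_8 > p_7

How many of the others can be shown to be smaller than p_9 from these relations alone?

From p_9 the given relations immediately reach p_6, p_1, p_7.
From those, p_4 — 4 in total.
Nothing else is reachable below p_9; 4 in all.

4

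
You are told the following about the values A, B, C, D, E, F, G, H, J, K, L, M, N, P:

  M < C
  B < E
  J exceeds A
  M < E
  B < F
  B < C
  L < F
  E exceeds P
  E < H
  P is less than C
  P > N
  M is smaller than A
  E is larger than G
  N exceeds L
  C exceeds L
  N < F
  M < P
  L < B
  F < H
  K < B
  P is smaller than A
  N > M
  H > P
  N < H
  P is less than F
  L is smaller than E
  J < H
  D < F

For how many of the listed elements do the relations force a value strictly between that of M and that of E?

2

The relations place M below E. An element lies strictly between them when it is forced above M and also forced below E.
Above M: {N, P, A, F, C, J, H}. Below E: {K, L, B, N, G, P}.
Intersection: {N, P} — 2.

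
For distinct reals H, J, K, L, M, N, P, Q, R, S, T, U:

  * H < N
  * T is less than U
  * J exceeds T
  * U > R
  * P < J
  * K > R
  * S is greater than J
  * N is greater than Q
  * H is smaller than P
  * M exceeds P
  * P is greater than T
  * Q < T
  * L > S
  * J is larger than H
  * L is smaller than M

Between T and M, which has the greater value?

Chaining the given relations: T < P < J < S < L < M.
So T < M; M is the larger of the two.

M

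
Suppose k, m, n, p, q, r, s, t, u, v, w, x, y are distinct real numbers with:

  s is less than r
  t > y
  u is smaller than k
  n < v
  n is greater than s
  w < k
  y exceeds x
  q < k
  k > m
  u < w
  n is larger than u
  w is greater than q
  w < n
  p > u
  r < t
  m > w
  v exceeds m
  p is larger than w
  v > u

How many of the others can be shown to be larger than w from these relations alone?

5

The elements the relations force above w are m, k, p, n, v — no chain reaches any other.
That is 5.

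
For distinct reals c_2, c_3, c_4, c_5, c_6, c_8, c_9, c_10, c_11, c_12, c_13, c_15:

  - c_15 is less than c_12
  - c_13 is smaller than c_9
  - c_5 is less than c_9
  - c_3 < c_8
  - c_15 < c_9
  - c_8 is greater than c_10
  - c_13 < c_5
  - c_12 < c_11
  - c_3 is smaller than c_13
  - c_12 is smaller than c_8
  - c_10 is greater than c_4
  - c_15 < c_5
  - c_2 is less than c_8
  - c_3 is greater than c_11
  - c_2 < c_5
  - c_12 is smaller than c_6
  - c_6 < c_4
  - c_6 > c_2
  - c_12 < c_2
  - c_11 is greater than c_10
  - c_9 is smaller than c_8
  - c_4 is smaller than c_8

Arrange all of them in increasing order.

The consecutive links are each given: c_15 < c_12; c_12 < c_2; c_2 < c_6; c_6 < c_4; c_4 < c_10; c_10 < c_11; c_11 < c_3; c_3 < c_13; c_13 < c_5; c_5 < c_9; c_9 < c_8.

c_15 < c_12 < c_2 < c_6 < c_4 < c_10 < c_11 < c_3 < c_13 < c_5 < c_9 < c_8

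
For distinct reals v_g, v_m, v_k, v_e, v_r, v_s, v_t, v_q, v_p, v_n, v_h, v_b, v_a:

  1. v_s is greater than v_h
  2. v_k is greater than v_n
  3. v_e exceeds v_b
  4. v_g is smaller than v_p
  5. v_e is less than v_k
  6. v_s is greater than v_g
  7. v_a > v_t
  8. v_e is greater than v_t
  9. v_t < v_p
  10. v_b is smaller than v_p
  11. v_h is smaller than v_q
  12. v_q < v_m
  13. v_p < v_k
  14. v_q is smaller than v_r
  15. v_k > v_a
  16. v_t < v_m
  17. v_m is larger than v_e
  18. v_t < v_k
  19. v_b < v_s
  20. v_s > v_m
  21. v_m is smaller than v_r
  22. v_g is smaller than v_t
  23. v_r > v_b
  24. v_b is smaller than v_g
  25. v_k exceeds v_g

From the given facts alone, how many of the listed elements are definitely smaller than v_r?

7

The elements the relations force below v_r are v_b, v_g, v_h, v_t, v_e, v_q, v_m — no chain reaches any other.
That is 7.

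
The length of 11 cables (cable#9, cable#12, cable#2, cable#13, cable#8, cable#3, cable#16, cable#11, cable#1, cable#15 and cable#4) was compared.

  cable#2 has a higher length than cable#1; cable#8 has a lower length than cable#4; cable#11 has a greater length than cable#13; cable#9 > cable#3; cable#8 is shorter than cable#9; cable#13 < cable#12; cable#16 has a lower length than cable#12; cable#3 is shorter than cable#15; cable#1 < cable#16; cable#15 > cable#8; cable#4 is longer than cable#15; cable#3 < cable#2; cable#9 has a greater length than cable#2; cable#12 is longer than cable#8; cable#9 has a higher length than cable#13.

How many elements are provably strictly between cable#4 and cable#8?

1

Chaining upward from cable#8 reaches: cable#15, cable#12, cable#9.
Chaining downward from cable#4 reaches: cable#3, cable#15.
Strictly between cable#8 and cable#4 are those in both lists: cable#15 — 1 element.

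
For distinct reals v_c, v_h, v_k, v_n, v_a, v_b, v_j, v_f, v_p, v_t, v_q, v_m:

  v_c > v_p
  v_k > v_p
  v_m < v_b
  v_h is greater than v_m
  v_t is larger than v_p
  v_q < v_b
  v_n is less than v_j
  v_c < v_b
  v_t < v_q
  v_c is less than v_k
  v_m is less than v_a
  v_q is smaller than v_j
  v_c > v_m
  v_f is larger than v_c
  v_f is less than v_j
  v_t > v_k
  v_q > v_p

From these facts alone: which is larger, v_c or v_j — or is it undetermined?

The relevant relations are v_c < v_k; v_k < v_t; v_t < v_q; v_q < v_j.
Together: v_c < v_k < v_t < v_q < v_j.
So v_j is larger.

v_j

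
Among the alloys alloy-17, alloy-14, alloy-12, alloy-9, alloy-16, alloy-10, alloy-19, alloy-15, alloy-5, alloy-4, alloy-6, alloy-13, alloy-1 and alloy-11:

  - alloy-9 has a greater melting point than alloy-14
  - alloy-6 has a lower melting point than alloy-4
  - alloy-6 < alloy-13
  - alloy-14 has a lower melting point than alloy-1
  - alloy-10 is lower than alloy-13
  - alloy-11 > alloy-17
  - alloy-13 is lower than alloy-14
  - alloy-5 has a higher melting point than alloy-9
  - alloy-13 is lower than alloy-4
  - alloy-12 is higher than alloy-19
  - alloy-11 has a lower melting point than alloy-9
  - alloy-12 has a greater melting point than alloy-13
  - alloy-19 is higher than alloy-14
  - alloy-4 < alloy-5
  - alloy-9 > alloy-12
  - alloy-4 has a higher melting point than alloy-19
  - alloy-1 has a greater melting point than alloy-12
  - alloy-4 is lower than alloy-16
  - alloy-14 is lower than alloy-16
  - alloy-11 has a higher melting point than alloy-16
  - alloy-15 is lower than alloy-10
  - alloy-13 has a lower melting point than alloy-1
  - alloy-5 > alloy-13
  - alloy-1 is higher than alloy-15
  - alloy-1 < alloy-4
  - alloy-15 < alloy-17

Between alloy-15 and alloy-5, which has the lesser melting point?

alloy-15

alloy-15 < alloy-10 and alloy-10 < alloy-13 give alloy-15 < alloy-13.
With alloy-13 < alloy-14: alloy-15 < alloy-10 < alloy-13 < alloy-14.
With alloy-14 < alloy-19: alloy-15 < alloy-10 < alloy-13 < alloy-14 < alloy-19.
With alloy-19 < alloy-12: alloy-15 < alloy-10 < alloy-13 < alloy-14 < alloy-19 < alloy-12.
With alloy-12 < alloy-1: alloy-15 < alloy-10 < alloy-13 < alloy-14 < alloy-19 < alloy-12 < alloy-1.
With alloy-1 < alloy-4: alloy-15 < alloy-10 < alloy-13 < alloy-14 < alloy-19 < alloy-12 < alloy-1 < alloy-4.
Then alloy-4 < alloy-16 extends the chain to alloy-16.
Then alloy-16 < alloy-11 extends the chain to alloy-11.
With alloy-11 < alloy-9: alloy-15 < alloy-10 < alloy-13 < alloy-14 < alloy-19 < alloy-12 < alloy-1 < alloy-4 < alloy-16 < alloy-11 < alloy-9.
Then alloy-9 < alloy-5 extends the chain to alloy-5.
So alloy-15 < alloy-5; alloy-15 is the lower of the two.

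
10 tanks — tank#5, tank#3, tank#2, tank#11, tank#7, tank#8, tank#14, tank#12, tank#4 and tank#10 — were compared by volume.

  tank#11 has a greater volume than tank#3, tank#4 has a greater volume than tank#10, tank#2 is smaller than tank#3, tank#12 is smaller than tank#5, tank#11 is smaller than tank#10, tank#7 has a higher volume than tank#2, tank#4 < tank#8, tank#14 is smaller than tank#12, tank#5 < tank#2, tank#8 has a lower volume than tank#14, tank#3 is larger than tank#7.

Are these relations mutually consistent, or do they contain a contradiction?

inconsistent

Chaining the given relations yields tank#10 < tank#4 < tank#8 < tank#14 < tank#12 < tank#5 < tank#2 < tank#7 < tank#3 < tank#11, so tank#10 < tank#11. But one relation states tank#11 < tank#10. These cannot both hold.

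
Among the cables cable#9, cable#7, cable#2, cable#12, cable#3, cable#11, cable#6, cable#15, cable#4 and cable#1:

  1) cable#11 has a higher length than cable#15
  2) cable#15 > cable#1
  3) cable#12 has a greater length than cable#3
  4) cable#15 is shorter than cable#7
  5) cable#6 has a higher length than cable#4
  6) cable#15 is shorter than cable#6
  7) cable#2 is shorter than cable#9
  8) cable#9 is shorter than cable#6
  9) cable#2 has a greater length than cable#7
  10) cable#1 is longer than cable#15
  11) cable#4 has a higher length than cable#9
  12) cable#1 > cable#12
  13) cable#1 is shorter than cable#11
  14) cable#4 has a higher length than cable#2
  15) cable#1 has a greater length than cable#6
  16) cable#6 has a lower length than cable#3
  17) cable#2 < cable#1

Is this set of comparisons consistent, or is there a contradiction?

inconsistent

We have cable#1 < cable#15 stated directly, yet also cable#15 < cable#7 < cable#2 < cable#9 < cable#4 < cable#6 < cable#3 < cable#12 < cable#1 by chaining the others — so cable#15 < cable#1. Contradiction.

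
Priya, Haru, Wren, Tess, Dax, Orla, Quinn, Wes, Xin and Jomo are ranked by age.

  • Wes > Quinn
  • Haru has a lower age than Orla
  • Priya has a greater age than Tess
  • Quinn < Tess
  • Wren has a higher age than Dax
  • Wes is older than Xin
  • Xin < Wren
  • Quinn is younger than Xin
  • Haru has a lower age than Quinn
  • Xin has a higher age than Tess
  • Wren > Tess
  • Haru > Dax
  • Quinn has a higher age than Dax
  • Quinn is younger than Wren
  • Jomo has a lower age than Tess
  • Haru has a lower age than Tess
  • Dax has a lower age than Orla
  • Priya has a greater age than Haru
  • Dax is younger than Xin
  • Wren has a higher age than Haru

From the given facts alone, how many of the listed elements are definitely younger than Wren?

6

From Wren the given relations immediately reach Dax, Haru, Quinn, Tess, Xin.
From those, Jomo — 6 in total.
Nothing else is reachable below Wren; 6 in all.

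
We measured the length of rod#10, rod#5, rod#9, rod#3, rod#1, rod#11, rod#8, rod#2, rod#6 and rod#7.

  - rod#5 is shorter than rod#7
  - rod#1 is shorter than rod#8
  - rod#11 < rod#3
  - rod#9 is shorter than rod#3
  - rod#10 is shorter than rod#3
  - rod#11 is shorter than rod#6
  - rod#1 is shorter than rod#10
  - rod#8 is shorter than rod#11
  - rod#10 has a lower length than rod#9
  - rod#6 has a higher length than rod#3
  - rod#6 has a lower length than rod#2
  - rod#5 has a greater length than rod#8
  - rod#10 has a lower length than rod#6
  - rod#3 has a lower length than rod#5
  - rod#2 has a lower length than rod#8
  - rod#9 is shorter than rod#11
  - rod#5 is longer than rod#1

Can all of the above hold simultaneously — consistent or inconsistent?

inconsistent

We have rod#8 < rod#11 stated directly, yet also rod#11 < rod#3 < rod#6 < rod#2 < rod#8 by chaining the others — so rod#11 < rod#8. Contradiction.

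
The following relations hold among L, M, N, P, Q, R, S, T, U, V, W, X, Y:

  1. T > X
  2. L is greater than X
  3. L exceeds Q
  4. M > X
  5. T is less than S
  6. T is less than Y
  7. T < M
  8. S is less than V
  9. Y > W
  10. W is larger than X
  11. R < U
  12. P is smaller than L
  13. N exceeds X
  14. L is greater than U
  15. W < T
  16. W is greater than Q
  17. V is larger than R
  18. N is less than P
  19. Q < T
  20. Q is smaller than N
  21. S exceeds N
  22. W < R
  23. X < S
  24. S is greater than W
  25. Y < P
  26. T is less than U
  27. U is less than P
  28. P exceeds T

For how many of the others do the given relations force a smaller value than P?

The elements the relations force below P are Q, X, W, T, R, Y, U, N — no chain reaches any other.
That is 8.

8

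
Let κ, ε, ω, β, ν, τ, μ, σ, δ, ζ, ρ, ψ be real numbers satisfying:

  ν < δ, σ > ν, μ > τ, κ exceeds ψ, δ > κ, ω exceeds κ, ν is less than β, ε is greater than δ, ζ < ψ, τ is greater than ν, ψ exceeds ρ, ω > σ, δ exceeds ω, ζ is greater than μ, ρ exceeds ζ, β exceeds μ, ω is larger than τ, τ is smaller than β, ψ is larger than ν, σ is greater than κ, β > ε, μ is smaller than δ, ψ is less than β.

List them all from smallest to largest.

The consecutive links are each given: ν < τ; τ < μ; μ < ζ; ζ < ρ; ρ < ψ; ψ < κ; κ < σ; σ < ω; ω < δ; δ < ε; ε < β.

ν < τ < μ < ζ < ρ < ψ < κ < σ < ω < δ < ε < β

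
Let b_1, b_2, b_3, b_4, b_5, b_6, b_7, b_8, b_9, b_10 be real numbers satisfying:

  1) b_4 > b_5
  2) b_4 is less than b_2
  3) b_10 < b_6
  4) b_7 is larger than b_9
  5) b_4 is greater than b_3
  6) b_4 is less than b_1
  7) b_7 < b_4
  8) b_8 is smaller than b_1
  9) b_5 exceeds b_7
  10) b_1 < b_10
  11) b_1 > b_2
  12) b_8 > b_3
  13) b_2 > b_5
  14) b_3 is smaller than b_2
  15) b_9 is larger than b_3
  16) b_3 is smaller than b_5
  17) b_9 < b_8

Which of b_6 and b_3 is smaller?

Link the given pairs in sequence: b_3 < b_9; b_9 < b_7; b_7 < b_5; b_5 < b_4; b_4 < b_2; b_2 < b_1; b_1 < b_10; b_10 < b_6.
Chaining these gives b_3 < b_9 < b_7 < b_5 < b_4 < b_2 < b_1 < b_10 < b_6.
So b_3 < b_6; b_3 is the smaller of the two.

b_3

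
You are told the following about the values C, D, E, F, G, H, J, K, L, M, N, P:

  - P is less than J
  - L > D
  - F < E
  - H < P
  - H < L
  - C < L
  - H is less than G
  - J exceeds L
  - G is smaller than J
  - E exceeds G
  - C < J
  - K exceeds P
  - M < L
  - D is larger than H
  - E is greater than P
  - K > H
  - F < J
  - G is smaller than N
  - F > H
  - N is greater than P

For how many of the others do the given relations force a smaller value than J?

8

From J the given relations immediately reach C, F, L, G, P.
From those, H, D, M — 8 in total.
No other element is forced below J by the given relations, so the count is 8.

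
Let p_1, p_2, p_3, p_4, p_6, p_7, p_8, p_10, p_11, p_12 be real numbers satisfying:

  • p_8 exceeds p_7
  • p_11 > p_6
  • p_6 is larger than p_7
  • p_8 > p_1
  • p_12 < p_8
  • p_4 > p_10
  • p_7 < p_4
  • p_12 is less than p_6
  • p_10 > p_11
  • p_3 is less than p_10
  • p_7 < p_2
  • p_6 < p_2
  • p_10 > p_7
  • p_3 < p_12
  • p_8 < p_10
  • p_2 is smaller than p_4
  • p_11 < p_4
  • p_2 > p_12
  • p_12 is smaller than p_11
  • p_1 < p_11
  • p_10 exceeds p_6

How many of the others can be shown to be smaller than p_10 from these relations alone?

From p_10 the given relations immediately reach p_7, p_3, p_6, p_8, p_11.
From those, p_1, p_12 — 7 in total.
No other element is forced below p_10 by the given relations, so the count is 7.

7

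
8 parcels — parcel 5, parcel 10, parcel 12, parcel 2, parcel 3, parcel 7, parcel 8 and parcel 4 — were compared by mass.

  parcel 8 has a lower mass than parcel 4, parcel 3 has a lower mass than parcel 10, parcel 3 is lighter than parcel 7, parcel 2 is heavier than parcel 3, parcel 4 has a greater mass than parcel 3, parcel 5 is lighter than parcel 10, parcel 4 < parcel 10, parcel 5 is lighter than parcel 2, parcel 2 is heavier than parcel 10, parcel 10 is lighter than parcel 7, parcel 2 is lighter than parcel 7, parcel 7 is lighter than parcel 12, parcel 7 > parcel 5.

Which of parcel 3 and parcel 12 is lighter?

The relevant relations are parcel 3 < parcel 4; parcel 4 < parcel 10; parcel 10 < parcel 2; parcel 2 < parcel 7; parcel 7 < parcel 12.
Chaining these gives parcel 3 < parcel 4 < parcel 10 < parcel 2 < parcel 7 < parcel 12.
So parcel 3 < parcel 12; parcel 3 is the lighter of the two.

parcel 3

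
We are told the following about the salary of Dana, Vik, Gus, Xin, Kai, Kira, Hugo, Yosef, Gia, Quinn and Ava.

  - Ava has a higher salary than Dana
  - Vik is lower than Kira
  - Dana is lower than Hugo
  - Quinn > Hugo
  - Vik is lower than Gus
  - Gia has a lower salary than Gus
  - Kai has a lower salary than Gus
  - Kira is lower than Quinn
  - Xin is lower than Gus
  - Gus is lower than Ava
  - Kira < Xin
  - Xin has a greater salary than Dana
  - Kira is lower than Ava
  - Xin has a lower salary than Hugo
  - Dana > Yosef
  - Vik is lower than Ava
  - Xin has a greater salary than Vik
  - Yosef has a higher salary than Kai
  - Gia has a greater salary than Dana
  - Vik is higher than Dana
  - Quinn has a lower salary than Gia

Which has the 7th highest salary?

The consecutive relations fix a unique order: Kai < Yosef < Dana < Vik < Kira < Xin < Hugo < Quinn < Gia < Gus < Ava.
The 7th largest is Kira.

Kira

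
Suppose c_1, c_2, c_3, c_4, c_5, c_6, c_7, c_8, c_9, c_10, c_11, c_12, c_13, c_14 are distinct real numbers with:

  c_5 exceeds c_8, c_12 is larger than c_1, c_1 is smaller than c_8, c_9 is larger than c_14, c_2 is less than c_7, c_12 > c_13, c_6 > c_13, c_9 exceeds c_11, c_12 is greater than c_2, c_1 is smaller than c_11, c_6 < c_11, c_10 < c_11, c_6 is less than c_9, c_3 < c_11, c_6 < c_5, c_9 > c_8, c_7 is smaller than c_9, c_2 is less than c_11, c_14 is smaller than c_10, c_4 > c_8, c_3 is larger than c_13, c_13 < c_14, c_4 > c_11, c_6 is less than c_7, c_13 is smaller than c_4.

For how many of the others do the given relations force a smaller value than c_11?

7

The elements the relations force below c_11 are c_13, c_6, c_2, c_1, c_14, c_3, c_10 — no chain reaches any other.
That is 7.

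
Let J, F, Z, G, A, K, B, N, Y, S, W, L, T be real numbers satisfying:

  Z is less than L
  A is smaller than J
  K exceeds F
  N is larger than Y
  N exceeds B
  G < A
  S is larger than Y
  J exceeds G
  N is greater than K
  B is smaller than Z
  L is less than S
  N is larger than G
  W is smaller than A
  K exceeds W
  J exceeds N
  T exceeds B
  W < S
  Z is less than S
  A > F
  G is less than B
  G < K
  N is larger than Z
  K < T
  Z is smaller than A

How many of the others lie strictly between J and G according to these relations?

The relations place G below J. An element lies strictly between them when it is forced above G and also forced below J.
Above G: {B, K, Z, N, A, L, T, S}. Below J: {W, Y, F, B, K, Z, N, A}.
Intersection: {B, K, Z, N, A} — 5.

5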